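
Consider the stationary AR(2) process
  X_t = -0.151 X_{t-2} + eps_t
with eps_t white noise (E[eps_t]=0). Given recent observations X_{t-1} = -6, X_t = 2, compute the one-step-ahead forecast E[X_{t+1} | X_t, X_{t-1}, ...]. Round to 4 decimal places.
E[X_{t+1} \mid \mathcal F_t] = 0.9060

For an AR(p) model X_t = c + sum_i phi_i X_{t-i} + eps_t, the
one-step-ahead conditional mean is
  E[X_{t+1} | X_t, ...] = c + sum_i phi_i X_{t+1-i}.
Substitute known values:
  E[X_{t+1} | ...] = (0) * (2) + (-0.151) * (-6)
                   = 0.9060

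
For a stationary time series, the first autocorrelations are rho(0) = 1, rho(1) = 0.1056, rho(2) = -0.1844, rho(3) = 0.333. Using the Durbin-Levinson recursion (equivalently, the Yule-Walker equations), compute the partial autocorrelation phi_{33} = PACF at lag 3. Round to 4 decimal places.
\phi_{33} = 0.3970

The PACF at lag k is phi_{kk}, the last component of the solution
to the Yule-Walker system G_k phi = r_k where
  (G_k)_{ij} = rho(|i - j|), (r_k)_i = rho(i), i,j = 1..k.
Equivalently, Durbin-Levinson gives phi_{kk} iteratively:
  phi_{11} = rho(1)
  phi_{kk} = [rho(k) - sum_{j=1..k-1} phi_{k-1,j} rho(k-j)]
            / [1 - sum_{j=1..k-1} phi_{k-1,j} rho(j)],
  phi_{k,j} = phi_{k-1,j} - phi_{kk} phi_{k-1,k-j},  j = 1..k-1.
Step k = 1:
  phi_11 = rho(1) = 0.1056.
Step k = 2:
  phi_22 = [rho(2) - phi_11 rho(1)] / [1 - phi_11 rho(1)] = [-0.1844 - (0.1056)(0.1056)] / [1 - (0.1056)(0.1056)]
         = -0.19555136 / 0.98884864 = -0.197757.
  Update: phi_21 = phi_11 - phi_22 phi_11 = 0.1056 - (-0.197757)(0.1056) = 0.126483.
Step k = 3:
  phi_33 = [rho(3) - phi_21 rho(2) - phi_22 rho(1)] / [1 - phi_21 rho(1) - phi_22 rho(2)]
    numerator   = 0.333 - (0.126483)(-0.1844) - (-0.197757)(0.1056) = 0.37720658
    denominator = 1 - (0.126483)(0.1056) - (-0.197757)(-0.1844) = 0.95017706
  phi_33 = 0.37720658 / 0.95017706 = 0.397.
Therefore phi_{33} = 0.3970.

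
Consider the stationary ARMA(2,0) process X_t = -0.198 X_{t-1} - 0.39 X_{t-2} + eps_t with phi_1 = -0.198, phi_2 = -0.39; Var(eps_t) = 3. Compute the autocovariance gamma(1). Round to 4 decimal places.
\gamma(1) = -0.5144

Multiply the model equation by X_{t-k} and take expectations. With theta_0 = psi_0 = 1 and psi_j the MA(infinity) weights, this gives
  gamma(k) - sum_i phi_i gamma(k-i) = c_k,
  c_k = sigma^2 * sum_{j=k..q} theta_j psi_{j-k}   (c_k = 0 for k > q),
using gamma(-m) = gamma(m).
Pure AR (q = 0): c_0 = sigma^2 = 3, c_k = 0 for k >= 1.
Equations for k = 0, 1, 2 (AR order 2, c_2 = 0):
  (E0) gamma(0) = phi_1 gamma(1) + phi_2 gamma(2) + c_0
  (E1) gamma(1) = phi_1 gamma(0) + phi_2 gamma(1) + c_1
  (E2) gamma(2) = phi_1 gamma(1) + phi_2 gamma(0)
From (E1): gamma(1) = A gamma(0) + B with
  A = phi_1 / (1 - phi_2) = -0.198 / 1.39 = -0.142446,   B = c_1 / (1 - phi_2) = 0 / 1.39 = 0.
Insert (E2) into (E0): gamma(0) (1 - phi_2^2) = phi_1 (1 + phi_2) gamma(1) + c_0.
  phi_1 (1 + phi_2) = (-0.198)(0.61) = -0.12078,   1 - phi_2^2 = 0.8479.
Replace gamma(1) by A gamma(0) + B and collect gamma(0):
  gamma(0) [0.8479 - (-0.12078)(-0.142446)] = c_0 = 3
  gamma(0) * 0.830695 = 3
  gamma(0) = 3 / 0.830695 = 3.611432.
  gamma(1) = A gamma(0) = (-0.142446)(3.611432) = -0.514434.
Therefore gamma(1) = -0.5144 (to 4 decimal places).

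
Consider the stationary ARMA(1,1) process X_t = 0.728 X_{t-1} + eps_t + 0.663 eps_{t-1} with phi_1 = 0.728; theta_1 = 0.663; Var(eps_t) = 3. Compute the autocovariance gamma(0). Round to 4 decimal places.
\gamma(0) = 15.3499

Multiply the model equation by X_{t-k} and take expectations. With theta_0 = psi_0 = 1 and psi_j the MA(infinity) weights, this gives
  gamma(k) - sum_i phi_i gamma(k-i) = c_k,
  c_k = sigma^2 * sum_{j=k..q} theta_j psi_{j-k}   (c_k = 0 for k > q),
using gamma(-m) = gamma(m).
psi-weights needed (psi_j = theta_j + sum_i phi_i psi_{j-i}):
  psi_1 = theta_1 + phi_1 = 0.663 + (0.728) = 1.391
Right-hand sides:
  c_0 = sigma^2 (1 + theta_1 psi_1) = 3 * (1 + (0.663)(1.391)) = 3 * 1.922233 = 5.766699
  c_1 = sigma^2 theta_1 = 3 * (0.663) = 1.989
  c_2 = 0
Equations for k = 0 and k = 1 (AR order 1):
  gamma(0) = phi_1 gamma(1) + c_0
  gamma(1) = phi_1 gamma(0) + c_1
Substituting the second into the first: gamma(0) (1 - phi_1^2) = c_0 + phi_1 c_1, so
  gamma(0) = (c_0 + phi_1 c_1) / (1 - phi_1^2) = (5.766699 + (0.728)(1.989)) / (1 - (0.728)^2) = 7.214691 / 0.470016 = 15.349884.
Therefore gamma(0) = 15.3499 (to 4 decimal places).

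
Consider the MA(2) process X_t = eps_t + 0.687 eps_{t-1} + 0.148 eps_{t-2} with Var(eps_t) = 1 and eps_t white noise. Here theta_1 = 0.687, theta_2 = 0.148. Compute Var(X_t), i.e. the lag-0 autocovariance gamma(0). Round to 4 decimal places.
\gamma(0) = 1.4939

For an MA(q) process X_t = eps_t + sum_i theta_i eps_{t-i} with
Var(eps_t) = sigma^2, the variance is
  gamma(0) = sigma^2 * (1 + sum_i theta_i^2).
  sum_i theta_i^2 = (0.687)^2 + (0.148)^2 = 0.471969 + 0.021904 = 0.493873.
  gamma(0) = 1 * (1 + 0.493873) = 1 * 1.493873 = 1.493873, which rounds to 1.4939.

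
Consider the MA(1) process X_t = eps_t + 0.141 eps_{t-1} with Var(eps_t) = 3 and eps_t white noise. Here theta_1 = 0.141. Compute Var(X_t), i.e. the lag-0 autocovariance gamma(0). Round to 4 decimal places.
\gamma(0) = 3.0596

For an MA(q) process X_t = eps_t + sum_i theta_i eps_{t-i} with
Var(eps_t) = sigma^2, the variance is
  gamma(0) = sigma^2 * (1 + sum_i theta_i^2).
  sum_i theta_i^2 = (0.141)^2 = 0.019881.
  gamma(0) = 3 * (1 + 0.019881) = 3 * 1.019881 = 3.059643, which rounds to 3.0596.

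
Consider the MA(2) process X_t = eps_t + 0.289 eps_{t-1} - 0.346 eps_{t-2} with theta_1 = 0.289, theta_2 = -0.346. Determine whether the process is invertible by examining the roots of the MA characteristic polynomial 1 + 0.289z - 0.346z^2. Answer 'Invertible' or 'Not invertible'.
\text{Invertible}

The MA(q) characteristic polynomial is P(z) = 1 + 0.289z - 0.346z^2.
Invertibility requires all roots to lie outside the unit circle, i.e. |z| > 1 for every root.
Set 1 + (0.289) z + (-0.346) z^2 = 0, i.e. a z^2 + b z + c = 0 with a = -0.346, b = 0.289, c = 1.
Discriminant D = b^2 - 4ac = (0.289)^2 - 4*(-0.346)*1 = 0.083521 - (-1.384) = 1.467521.
D >= 0, so the roots are real: z = (-b +/- sqrt(D)) / (2a) = (-0.289 +/- 1.211413) / (-0.692).
  z_1 = (-0.289 + 1.211413) / (-0.692) = -1.333,   |z_1| = 1.333.
  z_2 = (-0.289 - 1.211413) / (-0.692) = 2.1682,   |z_2| = 2.1682.
Moduli of all roots: 1.3330, 2.1682.
All moduli strictly greater than 1? Yes.
Verdict: Invertible.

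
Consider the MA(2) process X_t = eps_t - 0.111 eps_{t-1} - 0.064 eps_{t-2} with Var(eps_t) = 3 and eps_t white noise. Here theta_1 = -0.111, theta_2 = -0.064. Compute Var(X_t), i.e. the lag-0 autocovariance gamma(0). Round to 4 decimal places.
\gamma(0) = 3.0493

For an MA(q) process X_t = eps_t + sum_i theta_i eps_{t-i} with
Var(eps_t) = sigma^2, the variance is
  gamma(0) = sigma^2 * (1 + sum_i theta_i^2).
  sum_i theta_i^2 = (-0.111)^2 + (-0.064)^2 = 0.012321 + 0.004096 = 0.016417.
  gamma(0) = 3 * (1 + 0.016417) = 3 * 1.016417 = 3.049251, which rounds to 3.0493.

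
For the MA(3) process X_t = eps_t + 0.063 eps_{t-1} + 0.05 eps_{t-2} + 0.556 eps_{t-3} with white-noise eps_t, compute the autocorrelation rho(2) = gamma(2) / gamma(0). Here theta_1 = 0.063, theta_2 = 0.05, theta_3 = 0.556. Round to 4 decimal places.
\rho(2) = 0.0646

For an MA(q) process with theta_0 = 1, the autocovariance is
  gamma(k) = sigma^2 * sum_{i=0..q-k} theta_i * theta_{i+k},
and rho(k) = gamma(k) / gamma(0). Sigma^2 cancels.
  numerator   = (1)*(0.05) + (0.063)*(0.556) = 0.085028.
  denominator = (1)^2 + (0.063)^2 + (0.05)^2 + (0.556)^2 = 1.315605.
  rho(2) = 0.085028 / 1.315605 = 0.0646.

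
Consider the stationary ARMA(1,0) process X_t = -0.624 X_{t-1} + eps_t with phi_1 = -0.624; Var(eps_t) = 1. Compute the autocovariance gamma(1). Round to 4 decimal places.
\gamma(1) = -1.0219

Multiply the model equation by X_{t-k} and take expectations. With theta_0 = psi_0 = 1 and psi_j the MA(infinity) weights, this gives
  gamma(k) - sum_i phi_i gamma(k-i) = c_k,
  c_k = sigma^2 * sum_{j=k..q} theta_j psi_{j-k}   (c_k = 0 for k > q),
using gamma(-m) = gamma(m).
Pure AR (q = 0): c_0 = sigma^2 = 1, c_k = 0 for k >= 1.
Equations for k = 0 and k = 1 (AR order 1):
  gamma(0) = phi_1 gamma(1) + c_0
  gamma(1) = phi_1 gamma(0) + c_1
Substituting the second into the first: gamma(0) (1 - phi_1^2) = c_0 + phi_1 c_1, so
  gamma(0) = c_0 / (1 - phi_1^2) = 1 / (1 - (-0.624)^2) = 1 / 0.610624 = 1.637669.
  gamma(1) = phi_1 gamma(0) = (-0.624)(1.637669) = -1.021905.
Therefore gamma(1) = -1.0219 (to 4 decimal places).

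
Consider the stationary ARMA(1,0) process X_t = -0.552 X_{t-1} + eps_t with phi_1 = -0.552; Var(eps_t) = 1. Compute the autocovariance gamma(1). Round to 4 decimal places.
\gamma(1) = -0.7939

Multiply the model equation by X_{t-k} and take expectations. With theta_0 = psi_0 = 1 and psi_j the MA(infinity) weights, this gives
  gamma(k) - sum_i phi_i gamma(k-i) = c_k,
  c_k = sigma^2 * sum_{j=k..q} theta_j psi_{j-k}   (c_k = 0 for k > q),
using gamma(-m) = gamma(m).
Pure AR (q = 0): c_0 = sigma^2 = 1, c_k = 0 for k >= 1.
Equations for k = 0 and k = 1 (AR order 1):
  gamma(0) = phi_1 gamma(1) + c_0
  gamma(1) = phi_1 gamma(0) + c_1
Substituting the second into the first: gamma(0) (1 - phi_1^2) = c_0 + phi_1 c_1, so
  gamma(0) = c_0 / (1 - phi_1^2) = 1 / (1 - (-0.552)^2) = 1 / 0.695296 = 1.438236.
  gamma(1) = phi_1 gamma(0) = (-0.552)(1.438236) = -0.793906.
Therefore gamma(1) = -0.7939 (to 4 decimal places).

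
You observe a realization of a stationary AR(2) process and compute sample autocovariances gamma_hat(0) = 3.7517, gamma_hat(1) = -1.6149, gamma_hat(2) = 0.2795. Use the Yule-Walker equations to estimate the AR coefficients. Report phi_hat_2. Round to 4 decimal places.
\hat\phi_{2} = -0.1360

The Yule-Walker equations for an AR(p) process read, in matrix form,
  Gamma_p phi = r_p,   with   (Gamma_p)_{ij} = gamma(|i - j|),
                       (r_p)_i = gamma(i),   i,j = 1..p.
Substitute the sample gammas (Toeplitz matrix and right-hand side of size 2):
  Gamma_p = [[3.7517, -1.6149], [-1.6149, 3.7517]]
  r_p     = [-1.6149, 0.2795]
Written out:
  3.7517 phi_1 - 1.6149 phi_2 = -1.6149
  -1.6149 phi_1 + 3.7517 phi_2 = 0.2795
Solve by Cramer's rule:
  det = gamma(0)^2 - gamma(1)^2 = (3.7517)^2 - (-1.6149)^2 = 14.07525289 - 2.60790201 = 11.46735088
  phi_hat_1 = [gamma(1) gamma(0) - gamma(1) gamma(2)] / det = [(-1.6149)(3.7517) - (-1.6149)(0.2795)] / 11.46735088 = -5.60725578 / 11.46735088 = -0.489
  phi_hat_2 = [gamma(0) gamma(2) - gamma(1)^2] / det = [(3.7517)(0.2795) - (-1.6149)^2] / 11.46735088 = -1.55930186 / 11.46735088 = -0.136
So phi_hat = [-0.4890, -0.1360].
Therefore phi_hat_2 = -0.1360.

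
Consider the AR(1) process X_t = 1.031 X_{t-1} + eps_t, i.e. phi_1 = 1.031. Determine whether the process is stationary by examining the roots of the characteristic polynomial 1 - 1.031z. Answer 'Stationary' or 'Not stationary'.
\text{Not stationary}

The AR(p) characteristic polynomial is P(z) = 1 - 1.031z.
Stationarity requires all roots to lie outside the unit circle, i.e. |z| > 1 for every root.
This is linear in z: 1 + (-1.031) z = 0  =>  z = -1/(-1.031) = 0.969932,  |z| = 0.969932.
Moduli of all roots: 0.9699.
All moduli strictly greater than 1? No.
Verdict: Not stationary.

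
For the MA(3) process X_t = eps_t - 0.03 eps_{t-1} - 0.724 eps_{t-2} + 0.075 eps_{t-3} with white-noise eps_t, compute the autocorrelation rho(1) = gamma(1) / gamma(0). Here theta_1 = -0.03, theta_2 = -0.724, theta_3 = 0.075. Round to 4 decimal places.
\rho(1) = -0.0409

For an MA(q) process with theta_0 = 1, the autocovariance is
  gamma(k) = sigma^2 * sum_{i=0..q-k} theta_i * theta_{i+k},
and rho(k) = gamma(k) / gamma(0). Sigma^2 cancels.
  numerator   = (1)*(-0.03) + (-0.03)*(-0.724) + (-0.724)*(0.075) = -0.06258.
  denominator = (1)^2 + (-0.03)^2 + (-0.724)^2 + (0.075)^2 = 1.530701.
  rho(1) = -0.06258 / 1.530701 = -0.0409.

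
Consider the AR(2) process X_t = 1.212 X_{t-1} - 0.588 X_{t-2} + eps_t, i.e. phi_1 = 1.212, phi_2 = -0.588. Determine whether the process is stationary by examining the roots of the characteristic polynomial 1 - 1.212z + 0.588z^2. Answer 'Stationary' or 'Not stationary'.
\text{Stationary}

The AR(p) characteristic polynomial is P(z) = 1 - 1.212z + 0.588z^2.
Stationarity requires all roots to lie outside the unit circle, i.e. |z| > 1 for every root.
Set 1 + (-1.212) z + (0.588) z^2 = 0, i.e. a z^2 + b z + c = 0 with a = 0.588, b = -1.212, c = 1.
Discriminant D = b^2 - 4ac = (-1.212)^2 - 4*(0.588)*1 = 1.468944 - (2.352) = -0.883056.
D < 0, so the roots are the complex-conjugate pair z = (-b +/- i sqrt(-D)) / (2a) = 1.0306 +/- 0.7991i.
For a conjugate pair |z|^2 = z * conj(z) = (product of roots) = c/a = 1/(0.588) = 1.70068, so |z| = sqrt(1.70068) = 1.3041 for both roots.
Moduli of all roots: 1.3041, 1.3041.
All moduli strictly greater than 1? Yes.
Verdict: Stationary.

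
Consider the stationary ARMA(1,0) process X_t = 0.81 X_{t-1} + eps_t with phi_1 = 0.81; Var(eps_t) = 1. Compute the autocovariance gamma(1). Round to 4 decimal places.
\gamma(1) = 2.3553

Multiply the model equation by X_{t-k} and take expectations. With theta_0 = psi_0 = 1 and psi_j the MA(infinity) weights, this gives
  gamma(k) - sum_i phi_i gamma(k-i) = c_k,
  c_k = sigma^2 * sum_{j=k..q} theta_j psi_{j-k}   (c_k = 0 for k > q),
using gamma(-m) = gamma(m).
Pure AR (q = 0): c_0 = sigma^2 = 1, c_k = 0 for k >= 1.
Equations for k = 0 and k = 1 (AR order 1):
  gamma(0) = phi_1 gamma(1) + c_0
  gamma(1) = phi_1 gamma(0) + c_1
Substituting the second into the first: gamma(0) (1 - phi_1^2) = c_0 + phi_1 c_1, so
  gamma(0) = c_0 / (1 - phi_1^2) = 1 / (1 - (0.81)^2) = 1 / 0.3439 = 2.907822.
  gamma(1) = phi_1 gamma(0) = (0.81)(2.907822) = 2.355336.
Therefore gamma(1) = 2.3553 (to 4 decimal places).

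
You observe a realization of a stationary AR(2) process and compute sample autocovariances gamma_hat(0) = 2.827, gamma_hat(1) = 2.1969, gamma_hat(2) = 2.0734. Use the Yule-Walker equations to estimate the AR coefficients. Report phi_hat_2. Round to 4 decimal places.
\hat\phi_{2} = 0.3270

The Yule-Walker equations for an AR(p) process read, in matrix form,
  Gamma_p phi = r_p,   with   (Gamma_p)_{ij} = gamma(|i - j|),
                       (r_p)_i = gamma(i),   i,j = 1..p.
Substitute the sample gammas (Toeplitz matrix and right-hand side of size 2):
  Gamma_p = [[2.827, 2.1969], [2.1969, 2.827]]
  r_p     = [2.1969, 2.0734]
Written out:
  2.827 phi_1 + 2.1969 phi_2 = 2.1969
  2.1969 phi_1 + 2.827 phi_2 = 2.0734
Solve by Cramer's rule:
  det = gamma(0)^2 - gamma(1)^2 = (2.827)^2 - (2.1969)^2 = 7.991929 - 4.82636961 = 3.16555939
  phi_hat_1 = [gamma(1) gamma(0) - gamma(1) gamma(2)] / det = [(2.1969)(2.827) - (2.1969)(2.0734)] / 3.16555939 = 1.65558384 / 3.16555939 = 0.523
  phi_hat_2 = [gamma(0) gamma(2) - gamma(1)^2] / det = [(2.827)(2.0734) - (2.1969)^2] / 3.16555939 = 1.03513219 / 3.16555939 = 0.327
So phi_hat = [0.5230, 0.3270].
Therefore phi_hat_2 = 0.3270.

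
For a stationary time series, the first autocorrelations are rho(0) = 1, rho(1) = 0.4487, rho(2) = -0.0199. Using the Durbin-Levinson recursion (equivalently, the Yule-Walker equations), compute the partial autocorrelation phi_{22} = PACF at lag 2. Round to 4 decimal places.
\phi_{22} = -0.2770

The PACF at lag k is phi_{kk}, the last component of the solution
to the Yule-Walker system G_k phi = r_k where
  (G_k)_{ij} = rho(|i - j|), (r_k)_i = rho(i), i,j = 1..k.
Equivalently, Durbin-Levinson gives phi_{kk} iteratively:
  phi_{11} = rho(1)
  phi_{kk} = [rho(k) - sum_{j=1..k-1} phi_{k-1,j} rho(k-j)]
            / [1 - sum_{j=1..k-1} phi_{k-1,j} rho(j)],
  phi_{k,j} = phi_{k-1,j} - phi_{kk} phi_{k-1,k-j},  j = 1..k-1.
Step k = 1:
  phi_11 = rho(1) = 0.4487.
Step k = 2:
  phi_22 = [rho(2) - phi_11 rho(1)] / [1 - phi_11 rho(1)] = [-0.0199 - (0.4487)(0.4487)] / [1 - (0.4487)(0.4487)]
         = -0.22123169 / 0.79866831 = -0.277.
Therefore phi_{22} = -0.2770.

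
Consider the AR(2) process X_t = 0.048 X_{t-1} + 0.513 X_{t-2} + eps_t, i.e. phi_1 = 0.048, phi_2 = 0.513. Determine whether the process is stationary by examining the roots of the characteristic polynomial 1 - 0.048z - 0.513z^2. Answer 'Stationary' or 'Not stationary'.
\text{Stationary}

The AR(p) characteristic polynomial is P(z) = 1 - 0.048z - 0.513z^2.
Stationarity requires all roots to lie outside the unit circle, i.e. |z| > 1 for every root.
Set 1 + (-0.048) z + (-0.513) z^2 = 0, i.e. a z^2 + b z + c = 0 with a = -0.513, b = -0.048, c = 1.
Discriminant D = b^2 - 4ac = (-0.048)^2 - 4*(-0.513)*1 = 0.002304 - (-2.052) = 2.054304.
D >= 0, so the roots are real: z = (-b +/- sqrt(D)) / (2a) = (0.048 +/- 1.433284) / (-1.026).
  z_1 = (0.048 + 1.433284) / (-1.026) = -1.4437,   |z_1| = 1.4437.
  z_2 = (0.048 - 1.433284) / (-1.026) = 1.3502,   |z_2| = 1.3502.
Moduli of all roots: 1.4437, 1.3502.
All moduli strictly greater than 1? Yes.
Verdict: Stationary.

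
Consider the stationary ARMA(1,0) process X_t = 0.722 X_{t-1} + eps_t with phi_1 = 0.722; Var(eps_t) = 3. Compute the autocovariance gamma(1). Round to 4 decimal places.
\gamma(1) = 4.5246

Multiply the model equation by X_{t-k} and take expectations. With theta_0 = psi_0 = 1 and psi_j the MA(infinity) weights, this gives
  gamma(k) - sum_i phi_i gamma(k-i) = c_k,
  c_k = sigma^2 * sum_{j=k..q} theta_j psi_{j-k}   (c_k = 0 for k > q),
using gamma(-m) = gamma(m).
Pure AR (q = 0): c_0 = sigma^2 = 3, c_k = 0 for k >= 1.
Equations for k = 0 and k = 1 (AR order 1):
  gamma(0) = phi_1 gamma(1) + c_0
  gamma(1) = phi_1 gamma(0) + c_1
Substituting the second into the first: gamma(0) (1 - phi_1^2) = c_0 + phi_1 c_1, so
  gamma(0) = c_0 / (1 - phi_1^2) = 3 / (1 - (0.722)^2) = 3 / 0.478716 = 6.266764.
  gamma(1) = phi_1 gamma(0) = (0.722)(6.266764) = 4.524603.
Therefore gamma(1) = 4.5246 (to 4 decimal places).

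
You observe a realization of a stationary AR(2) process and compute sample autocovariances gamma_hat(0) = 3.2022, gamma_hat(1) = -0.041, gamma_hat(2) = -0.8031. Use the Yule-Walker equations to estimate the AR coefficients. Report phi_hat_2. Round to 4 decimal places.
\hat\phi_{2} = -0.2510

The Yule-Walker equations for an AR(p) process read, in matrix form,
  Gamma_p phi = r_p,   with   (Gamma_p)_{ij} = gamma(|i - j|),
                       (r_p)_i = gamma(i),   i,j = 1..p.
Substitute the sample gammas (Toeplitz matrix and right-hand side of size 2):
  Gamma_p = [[3.2022, -0.041], [-0.041, 3.2022]]
  r_p     = [-0.041, -0.8031]
Written out:
  3.2022 phi_1 - 0.041 phi_2 = -0.041
  -0.041 phi_1 + 3.2022 phi_2 = -0.8031
Solve by Cramer's rule:
  det = gamma(0)^2 - gamma(1)^2 = (3.2022)^2 - (-0.041)^2 = 10.25408484 - 0.001681 = 10.25240384
  phi_hat_1 = [gamma(1) gamma(0) - gamma(1) gamma(2)] / det = [(-0.041)(3.2022) - (-0.041)(-0.8031)] / 10.25240384 = -0.1642173 / 10.25240384 = -0.016
  phi_hat_2 = [gamma(0) gamma(2) - gamma(1)^2] / det = [(3.2022)(-0.8031) - (-0.041)^2] / 10.25240384 = -2.57336782 / 10.25240384 = -0.251
So phi_hat = [-0.0160, -0.2510].
Therefore phi_hat_2 = -0.2510.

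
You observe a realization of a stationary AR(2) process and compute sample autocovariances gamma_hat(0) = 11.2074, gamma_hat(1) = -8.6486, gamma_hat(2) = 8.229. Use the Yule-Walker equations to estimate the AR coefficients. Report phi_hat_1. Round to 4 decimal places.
\hat\phi_{1} = -0.5070

The Yule-Walker equations for an AR(p) process read, in matrix form,
  Gamma_p phi = r_p,   with   (Gamma_p)_{ij} = gamma(|i - j|),
                       (r_p)_i = gamma(i),   i,j = 1..p.
Substitute the sample gammas (Toeplitz matrix and right-hand side of size 2):
  Gamma_p = [[11.2074, -8.6486], [-8.6486, 11.2074]]
  r_p     = [-8.6486, 8.229]
Written out:
  11.2074 phi_1 - 8.6486 phi_2 = -8.6486
  -8.6486 phi_1 + 11.2074 phi_2 = 8.229
Solve by Cramer's rule:
  det = gamma(0)^2 - gamma(1)^2 = (11.2074)^2 - (-8.6486)^2 = 125.60581476 - 74.79828196 = 50.8075328
  phi_hat_1 = [gamma(1) gamma(0) - gamma(1) gamma(2)] / det = [(-8.6486)(11.2074) - (-8.6486)(8.229)] / 50.8075328 = -25.75899024 / 50.8075328 = -0.507
  phi_hat_2 = [gamma(0) gamma(2) - gamma(1)^2] / det = [(11.2074)(8.229) - (-8.6486)^2] / 50.8075328 = 17.42741264 / 50.8075328 = 0.343
So phi_hat = [-0.5070, 0.3430].
Therefore phi_hat_1 = -0.5070.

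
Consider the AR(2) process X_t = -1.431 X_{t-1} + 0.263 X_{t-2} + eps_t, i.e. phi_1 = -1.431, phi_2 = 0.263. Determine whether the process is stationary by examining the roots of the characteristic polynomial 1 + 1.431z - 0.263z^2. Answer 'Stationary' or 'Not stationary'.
\text{Not stationary}

The AR(p) characteristic polynomial is P(z) = 1 + 1.431z - 0.263z^2.
Stationarity requires all roots to lie outside the unit circle, i.e. |z| > 1 for every root.
Set 1 + (1.431) z + (-0.263) z^2 = 0, i.e. a z^2 + b z + c = 0 with a = -0.263, b = 1.431, c = 1.
Discriminant D = b^2 - 4ac = (1.431)^2 - 4*(-0.263)*1 = 2.047761 - (-1.052) = 3.099761.
D >= 0, so the roots are real: z = (-b +/- sqrt(D)) / (2a) = (-1.431 +/- 1.760614) / (-0.526).
  z_1 = (-1.431 + 1.760614) / (-0.526) = -0.6266,   |z_1| = 0.6266.
  z_2 = (-1.431 - 1.760614) / (-0.526) = 6.0677,   |z_2| = 6.0677.
Moduli of all roots: 0.6266, 6.0677.
All moduli strictly greater than 1? No.
Verdict: Not stationary.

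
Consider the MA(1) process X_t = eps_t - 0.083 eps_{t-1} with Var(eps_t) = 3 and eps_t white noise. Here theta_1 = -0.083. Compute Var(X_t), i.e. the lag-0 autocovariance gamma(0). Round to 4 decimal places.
\gamma(0) = 3.0207

For an MA(q) process X_t = eps_t + sum_i theta_i eps_{t-i} with
Var(eps_t) = sigma^2, the variance is
  gamma(0) = sigma^2 * (1 + sum_i theta_i^2).
  sum_i theta_i^2 = (-0.083)^2 = 0.006889.
  gamma(0) = 3 * (1 + 0.006889) = 3 * 1.006889 = 3.020667, which rounds to 3.0207.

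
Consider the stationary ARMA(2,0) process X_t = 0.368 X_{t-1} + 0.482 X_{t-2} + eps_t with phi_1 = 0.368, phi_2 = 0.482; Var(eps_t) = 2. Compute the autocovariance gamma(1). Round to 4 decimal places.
\gamma(1) = 3.7368

Multiply the model equation by X_{t-k} and take expectations. With theta_0 = psi_0 = 1 and psi_j the MA(infinity) weights, this gives
  gamma(k) - sum_i phi_i gamma(k-i) = c_k,
  c_k = sigma^2 * sum_{j=k..q} theta_j psi_{j-k}   (c_k = 0 for k > q),
using gamma(-m) = gamma(m).
Pure AR (q = 0): c_0 = sigma^2 = 2, c_k = 0 for k >= 1.
Equations for k = 0, 1, 2 (AR order 2, c_2 = 0):
  (E0) gamma(0) = phi_1 gamma(1) + phi_2 gamma(2) + c_0
  (E1) gamma(1) = phi_1 gamma(0) + phi_2 gamma(1) + c_1
  (E2) gamma(2) = phi_1 gamma(1) + phi_2 gamma(0)
From (E1): gamma(1) = A gamma(0) + B with
  A = phi_1 / (1 - phi_2) = 0.368 / 0.518 = 0.710425,   B = c_1 / (1 - phi_2) = 0 / 0.518 = 0.
Insert (E2) into (E0): gamma(0) (1 - phi_2^2) = phi_1 (1 + phi_2) gamma(1) + c_0.
  phi_1 (1 + phi_2) = (0.368)(1.482) = 0.545376,   1 - phi_2^2 = 0.767676.
Replace gamma(1) by A gamma(0) + B and collect gamma(0):
  gamma(0) [0.767676 - (0.545376)(0.710425)] = c_0 = 2
  gamma(0) * 0.380227 = 2
  gamma(0) = 2 / 0.380227 = 5.26001.
  gamma(1) = A gamma(0) = (0.710425)(5.26001) = 3.736841.
Therefore gamma(1) = 3.7368 (to 4 decimal places).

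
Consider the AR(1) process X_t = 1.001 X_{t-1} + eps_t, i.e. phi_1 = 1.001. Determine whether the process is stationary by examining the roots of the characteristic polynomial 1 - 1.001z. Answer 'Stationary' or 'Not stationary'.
\text{Not stationary}

The AR(p) characteristic polynomial is P(z) = 1 - 1.001z.
Stationarity requires all roots to lie outside the unit circle, i.e. |z| > 1 for every root.
This is linear in z: 1 + (-1.001) z = 0  =>  z = -1/(-1.001) = 0.999001,  |z| = 0.999001.
Moduli of all roots: 0.9990.
All moduli strictly greater than 1? No.
Verdict: Not stationary.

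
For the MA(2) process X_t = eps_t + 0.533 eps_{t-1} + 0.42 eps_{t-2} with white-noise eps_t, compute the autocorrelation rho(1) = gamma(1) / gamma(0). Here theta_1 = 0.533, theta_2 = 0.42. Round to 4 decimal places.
\rho(1) = 0.5182

For an MA(q) process with theta_0 = 1, the autocovariance is
  gamma(k) = sigma^2 * sum_{i=0..q-k} theta_i * theta_{i+k},
and rho(k) = gamma(k) / gamma(0). Sigma^2 cancels.
  numerator   = (1)*(0.533) + (0.533)*(0.42) = 0.75686.
  denominator = (1)^2 + (0.533)^2 + (0.42)^2 = 1.460489.
  rho(1) = 0.75686 / 1.460489 = 0.5182.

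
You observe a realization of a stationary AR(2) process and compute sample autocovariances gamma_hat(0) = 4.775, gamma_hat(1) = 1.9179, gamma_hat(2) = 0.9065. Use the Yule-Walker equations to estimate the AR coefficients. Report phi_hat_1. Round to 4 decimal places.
\hat\phi_{1} = 0.3880

The Yule-Walker equations for an AR(p) process read, in matrix form,
  Gamma_p phi = r_p,   with   (Gamma_p)_{ij} = gamma(|i - j|),
                       (r_p)_i = gamma(i),   i,j = 1..p.
Substitute the sample gammas (Toeplitz matrix and right-hand side of size 2):
  Gamma_p = [[4.775, 1.9179], [1.9179, 4.775]]
  r_p     = [1.9179, 0.9065]
Written out:
  4.775 phi_1 + 1.9179 phi_2 = 1.9179
  1.9179 phi_1 + 4.775 phi_2 = 0.9065
Solve by Cramer's rule:
  det = gamma(0)^2 - gamma(1)^2 = (4.775)^2 - (1.9179)^2 = 22.800625 - 3.67834041 = 19.12228459
  phi_hat_1 = [gamma(1) gamma(0) - gamma(1) gamma(2)] / det = [(1.9179)(4.775) - (1.9179)(0.9065)] / 19.12228459 = 7.41939615 / 19.12228459 = 0.388
  phi_hat_2 = [gamma(0) gamma(2) - gamma(1)^2] / det = [(4.775)(0.9065) - (1.9179)^2] / 19.12228459 = 0.65019709 / 19.12228459 = 0.034
So phi_hat = [0.3880, 0.0340].
Therefore phi_hat_1 = 0.3880.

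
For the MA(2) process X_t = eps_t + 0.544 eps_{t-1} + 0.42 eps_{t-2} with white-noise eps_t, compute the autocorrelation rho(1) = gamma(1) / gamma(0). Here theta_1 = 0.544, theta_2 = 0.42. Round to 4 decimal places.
\rho(1) = 0.5247

For an MA(q) process with theta_0 = 1, the autocovariance is
  gamma(k) = sigma^2 * sum_{i=0..q-k} theta_i * theta_{i+k},
and rho(k) = gamma(k) / gamma(0). Sigma^2 cancels.
  numerator   = (1)*(0.544) + (0.544)*(0.42) = 0.77248.
  denominator = (1)^2 + (0.544)^2 + (0.42)^2 = 1.472336.
  rho(1) = 0.77248 / 1.472336 = 0.5247.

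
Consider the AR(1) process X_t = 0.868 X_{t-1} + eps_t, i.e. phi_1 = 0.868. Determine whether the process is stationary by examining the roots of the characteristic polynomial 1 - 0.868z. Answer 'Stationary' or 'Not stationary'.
\text{Stationary}

The AR(p) characteristic polynomial is P(z) = 1 - 0.868z.
Stationarity requires all roots to lie outside the unit circle, i.e. |z| > 1 for every root.
This is linear in z: 1 + (-0.868) z = 0  =>  z = -1/(-0.868) = 1.152074,  |z| = 1.152074.
Moduli of all roots: 1.1521.
All moduli strictly greater than 1? Yes.
Verdict: Stationary.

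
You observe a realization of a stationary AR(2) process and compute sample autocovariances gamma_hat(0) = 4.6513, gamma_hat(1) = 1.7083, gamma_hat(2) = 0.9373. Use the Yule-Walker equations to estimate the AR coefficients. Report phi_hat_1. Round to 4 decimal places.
\hat\phi_{1} = 0.3390

The Yule-Walker equations for an AR(p) process read, in matrix form,
  Gamma_p phi = r_p,   with   (Gamma_p)_{ij} = gamma(|i - j|),
                       (r_p)_i = gamma(i),   i,j = 1..p.
Substitute the sample gammas (Toeplitz matrix and right-hand side of size 2):
  Gamma_p = [[4.6513, 1.7083], [1.7083, 4.6513]]
  r_p     = [1.7083, 0.9373]
Written out:
  4.6513 phi_1 + 1.7083 phi_2 = 1.7083
  1.7083 phi_1 + 4.6513 phi_2 = 0.9373
Solve by Cramer's rule:
  det = gamma(0)^2 - gamma(1)^2 = (4.6513)^2 - (1.7083)^2 = 21.63459169 - 2.91828889 = 18.7163028
  phi_hat_1 = [gamma(1) gamma(0) - gamma(1) gamma(2)] / det = [(1.7083)(4.6513) - (1.7083)(0.9373)] / 18.7163028 = 6.3446262 / 18.7163028 = 0.339
  phi_hat_2 = [gamma(0) gamma(2) - gamma(1)^2] / det = [(4.6513)(0.9373) - (1.7083)^2] / 18.7163028 = 1.4413746 / 18.7163028 = 0.077
So phi_hat = [0.3390, 0.0770].
Therefore phi_hat_1 = 0.3390.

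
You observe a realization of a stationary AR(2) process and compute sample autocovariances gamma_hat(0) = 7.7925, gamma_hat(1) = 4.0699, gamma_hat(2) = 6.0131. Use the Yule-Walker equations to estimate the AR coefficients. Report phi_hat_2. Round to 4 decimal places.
\hat\phi_{2} = 0.6860

The Yule-Walker equations for an AR(p) process read, in matrix form,
  Gamma_p phi = r_p,   with   (Gamma_p)_{ij} = gamma(|i - j|),
                       (r_p)_i = gamma(i),   i,j = 1..p.
Substitute the sample gammas (Toeplitz matrix and right-hand side of size 2):
  Gamma_p = [[7.7925, 4.0699], [4.0699, 7.7925]]
  r_p     = [4.0699, 6.0131]
Written out:
  7.7925 phi_1 + 4.0699 phi_2 = 4.0699
  4.0699 phi_1 + 7.7925 phi_2 = 6.0131
Solve by Cramer's rule:
  det = gamma(0)^2 - gamma(1)^2 = (7.7925)^2 - (4.0699)^2 = 60.72305625 - 16.56408601 = 44.15897024
  phi_hat_1 = [gamma(1) gamma(0) - gamma(1) gamma(2)] / det = [(4.0699)(7.7925) - (4.0699)(6.0131)] / 44.15897024 = 7.24198006 / 44.15897024 = 0.164
  phi_hat_2 = [gamma(0) gamma(2) - gamma(1)^2] / det = [(7.7925)(6.0131) - (4.0699)^2] / 44.15897024 = 30.29299574 / 44.15897024 = 0.686
So phi_hat = [0.1640, 0.6860].
Therefore phi_hat_2 = 0.6860.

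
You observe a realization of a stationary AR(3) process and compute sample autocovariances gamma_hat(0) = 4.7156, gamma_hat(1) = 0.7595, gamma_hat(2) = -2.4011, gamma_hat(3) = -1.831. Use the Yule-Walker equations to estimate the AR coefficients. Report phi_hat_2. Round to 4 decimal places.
\hat\phi_{2} = -0.4860

The Yule-Walker equations for an AR(p) process read, in matrix form,
  Gamma_p phi = r_p,   with   (Gamma_p)_{ij} = gamma(|i - j|),
                       (r_p)_i = gamma(i),   i,j = 1..p.
Substitute the sample gammas (Toeplitz matrix and right-hand side of size 3):
  Gamma_p = [[4.7156, 0.7595, -2.4011], [0.7595, 4.7156, 0.7595], [-2.4011, 0.7595, 4.7156]]
  r_p     = [0.7595, -2.4011, -1.831]
Written out (R1..R3):
  (R1) 4.7156 phi_1 + 0.7595 phi_2 - 2.4011 phi_3 = 0.7595
  (R2) 0.7595 phi_1 + 4.7156 phi_2 + 0.7595 phi_3 = -2.4011
  (R3) -2.4011 phi_1 + 0.7595 phi_2 + 4.7156 phi_3 = -1.831
Gaussian elimination:
  R2 <- R2 - (0.7595/4.7156) R1 = R2 - (0.161061) R1:  4.593274 phi_2 + 1.146224 phi_3 = -2.523426
  R3 <- R3 - (-2.4011/4.7156) R1 = R3 - (-0.509182) R1:  1.146224 phi_2 + 3.493002 phi_3 = -1.444276
  R3 <- R3 - (1.146224/4.593274) R2 = R3 - (0.249544) R2:  3.206969 phi_3 = -0.81457
Back-substitution:
  phi_hat_3 = -0.81457 / 3.206969 = -0.254
  phi_hat_2 = (-2.523426 - (1.146224)(-0.254)) / 4.593274 = -0.48599
  phi_hat_1 = (0.7595 - (0.7595)(-0.48599) - (-2.4011)(-0.254)) / 4.7156 = 0.110003
So phi_hat = [0.1100, -0.4860, -0.2540].
Therefore phi_hat_2 = -0.4860.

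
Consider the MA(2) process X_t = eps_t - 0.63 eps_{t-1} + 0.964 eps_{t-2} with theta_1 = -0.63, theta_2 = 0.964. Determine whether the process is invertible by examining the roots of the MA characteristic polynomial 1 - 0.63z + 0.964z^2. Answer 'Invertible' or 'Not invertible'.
\text{Invertible}

The MA(q) characteristic polynomial is P(z) = 1 - 0.63z + 0.964z^2.
Invertibility requires all roots to lie outside the unit circle, i.e. |z| > 1 for every root.
Set 1 + (-0.63) z + (0.964) z^2 = 0, i.e. a z^2 + b z + c = 0 with a = 0.964, b = -0.63, c = 1.
Discriminant D = b^2 - 4ac = (-0.63)^2 - 4*(0.964)*1 = 0.3969 - (3.856) = -3.4591.
D < 0, so the roots are the complex-conjugate pair z = (-b +/- i sqrt(-D)) / (2a) = 0.3268 +/- 0.9647i.
For a conjugate pair |z|^2 = z * conj(z) = (product of roots) = c/a = 1/(0.964) = 1.037344, so |z| = sqrt(1.037344) = 1.0185 for both roots.
Moduli of all roots: 1.0185, 1.0185.
All moduli strictly greater than 1? Yes.
Verdict: Invertible.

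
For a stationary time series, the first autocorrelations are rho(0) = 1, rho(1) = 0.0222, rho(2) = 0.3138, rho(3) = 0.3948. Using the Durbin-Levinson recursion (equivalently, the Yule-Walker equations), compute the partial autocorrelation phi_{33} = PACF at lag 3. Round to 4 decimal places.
\phi_{33} = 0.4250

The PACF at lag k is phi_{kk}, the last component of the solution
to the Yule-Walker system G_k phi = r_k where
  (G_k)_{ij} = rho(|i - j|), (r_k)_i = rho(i), i,j = 1..k.
Equivalently, Durbin-Levinson gives phi_{kk} iteratively:
  phi_{11} = rho(1)
  phi_{kk} = [rho(k) - sum_{j=1..k-1} phi_{k-1,j} rho(k-j)]
            / [1 - sum_{j=1..k-1} phi_{k-1,j} rho(j)],
  phi_{k,j} = phi_{k-1,j} - phi_{kk} phi_{k-1,k-j},  j = 1..k-1.
Step k = 1:
  phi_11 = rho(1) = 0.0222.
Step k = 2:
  phi_22 = [rho(2) - phi_11 rho(1)] / [1 - phi_11 rho(1)] = [0.3138 - (0.0222)(0.0222)] / [1 - (0.0222)(0.0222)]
         = 0.31330716 / 0.99950716 = 0.313462.
  Update: phi_21 = phi_11 - phi_22 phi_11 = 0.0222 - (0.313462)(0.0222) = 0.015241.
Step k = 3:
  phi_33 = [rho(3) - phi_21 rho(2) - phi_22 rho(1)] / [1 - phi_21 rho(1) - phi_22 rho(2)]
    numerator   = 0.3948 - (0.015241)(0.3138) - (0.313462)(0.0222) = 0.38305848
    denominator = 1 - (0.015241)(0.0222) - (0.313462)(0.3138) = 0.90129738
  phi_33 = 0.38305848 / 0.90129738 = 0.425.
Therefore phi_{33} = 0.4250.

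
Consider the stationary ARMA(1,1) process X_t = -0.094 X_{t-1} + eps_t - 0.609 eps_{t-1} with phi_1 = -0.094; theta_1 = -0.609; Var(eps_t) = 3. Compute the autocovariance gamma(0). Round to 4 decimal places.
\gamma(0) = 4.4958

Multiply the model equation by X_{t-k} and take expectations. With theta_0 = psi_0 = 1 and psi_j the MA(infinity) weights, this gives
  gamma(k) - sum_i phi_i gamma(k-i) = c_k,
  c_k = sigma^2 * sum_{j=k..q} theta_j psi_{j-k}   (c_k = 0 for k > q),
using gamma(-m) = gamma(m).
psi-weights needed (psi_j = theta_j + sum_i phi_i psi_{j-i}):
  psi_1 = theta_1 + phi_1 = -0.609 + (-0.094) = -0.703
Right-hand sides:
  c_0 = sigma^2 (1 + theta_1 psi_1) = 3 * (1 + (-0.609)(-0.703)) = 3 * 1.428127 = 4.284381
  c_1 = sigma^2 theta_1 = 3 * (-0.609) = -1.827
  c_2 = 0
Equations for k = 0 and k = 1 (AR order 1):
  gamma(0) = phi_1 gamma(1) + c_0
  gamma(1) = phi_1 gamma(0) + c_1
Substituting the second into the first: gamma(0) (1 - phi_1^2) = c_0 + phi_1 c_1, so
  gamma(0) = (c_0 + phi_1 c_1) / (1 - phi_1^2) = (4.284381 + (-0.094)(-1.827)) / (1 - (-0.094)^2) = 4.456119 / 0.991164 = 4.495844.
Therefore gamma(0) = 4.4958 (to 4 decimal places).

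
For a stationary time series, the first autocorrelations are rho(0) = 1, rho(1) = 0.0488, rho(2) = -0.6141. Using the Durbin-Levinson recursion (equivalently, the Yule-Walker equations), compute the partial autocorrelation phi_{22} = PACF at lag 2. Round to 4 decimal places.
\phi_{22} = -0.6180

The PACF at lag k is phi_{kk}, the last component of the solution
to the Yule-Walker system G_k phi = r_k where
  (G_k)_{ij} = rho(|i - j|), (r_k)_i = rho(i), i,j = 1..k.
Equivalently, Durbin-Levinson gives phi_{kk} iteratively:
  phi_{11} = rho(1)
  phi_{kk} = [rho(k) - sum_{j=1..k-1} phi_{k-1,j} rho(k-j)]
            / [1 - sum_{j=1..k-1} phi_{k-1,j} rho(j)],
  phi_{k,j} = phi_{k-1,j} - phi_{kk} phi_{k-1,k-j},  j = 1..k-1.
Step k = 1:
  phi_11 = rho(1) = 0.0488.
Step k = 2:
  phi_22 = [rho(2) - phi_11 rho(1)] / [1 - phi_11 rho(1)] = [-0.6141 - (0.0488)(0.0488)] / [1 - (0.0488)(0.0488)]
         = -0.61648144 / 0.99761856 = -0.618.
Therefore phi_{22} = -0.6180.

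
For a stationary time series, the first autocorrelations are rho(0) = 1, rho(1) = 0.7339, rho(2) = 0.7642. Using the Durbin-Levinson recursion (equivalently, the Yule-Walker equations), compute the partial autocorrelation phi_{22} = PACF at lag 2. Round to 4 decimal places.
\phi_{22} = 0.4889

The PACF at lag k is phi_{kk}, the last component of the solution
to the Yule-Walker system G_k phi = r_k where
  (G_k)_{ij} = rho(|i - j|), (r_k)_i = rho(i), i,j = 1..k.
Equivalently, Durbin-Levinson gives phi_{kk} iteratively:
  phi_{11} = rho(1)
  phi_{kk} = [rho(k) - sum_{j=1..k-1} phi_{k-1,j} rho(k-j)]
            / [1 - sum_{j=1..k-1} phi_{k-1,j} rho(j)],
  phi_{k,j} = phi_{k-1,j} - phi_{kk} phi_{k-1,k-j},  j = 1..k-1.
Step k = 1:
  phi_11 = rho(1) = 0.7339.
Step k = 2:
  phi_22 = [rho(2) - phi_11 rho(1)] / [1 - phi_11 rho(1)] = [0.7642 - (0.7339)(0.7339)] / [1 - (0.7339)(0.7339)]
         = 0.22559079 / 0.46139079 = 0.4889.
Therefore phi_{22} = 0.4889.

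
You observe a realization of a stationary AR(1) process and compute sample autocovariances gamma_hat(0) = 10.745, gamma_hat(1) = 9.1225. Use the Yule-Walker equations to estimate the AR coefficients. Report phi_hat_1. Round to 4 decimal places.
\hat\phi_{1} = 0.8490

The Yule-Walker equations for an AR(p) process read, in matrix form,
  Gamma_p phi = r_p,   with   (Gamma_p)_{ij} = gamma(|i - j|),
                       (r_p)_i = gamma(i),   i,j = 1..p.
Substitute the sample gammas (Toeplitz matrix and right-hand side of size 1):
  Gamma_p = [[10.745]]
  r_p     = [9.1225]
With p = 1 this is the single equation gamma(0) phi_1 = gamma(1):
  phi_hat_1 = gamma(1) / gamma(0) = 9.1225 / 10.745 = 0.8490.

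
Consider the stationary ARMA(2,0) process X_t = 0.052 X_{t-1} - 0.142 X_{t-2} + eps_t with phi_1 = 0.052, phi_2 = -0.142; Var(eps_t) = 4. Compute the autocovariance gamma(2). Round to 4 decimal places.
\gamma(2) = -0.5712

Multiply the model equation by X_{t-k} and take expectations. With theta_0 = psi_0 = 1 and psi_j the MA(infinity) weights, this gives
  gamma(k) - sum_i phi_i gamma(k-i) = c_k,
  c_k = sigma^2 * sum_{j=k..q} theta_j psi_{j-k}   (c_k = 0 for k > q),
using gamma(-m) = gamma(m).
Pure AR (q = 0): c_0 = sigma^2 = 4, c_k = 0 for k >= 1.
Equations for k = 0, 1, 2 (AR order 2, c_2 = 0):
  (E0) gamma(0) = phi_1 gamma(1) + phi_2 gamma(2) + c_0
  (E1) gamma(1) = phi_1 gamma(0) + phi_2 gamma(1) + c_1
  (E2) gamma(2) = phi_1 gamma(1) + phi_2 gamma(0)
From (E1): gamma(1) = A gamma(0) + B with
  A = phi_1 / (1 - phi_2) = 0.052 / 1.142 = 0.045534,   B = c_1 / (1 - phi_2) = 0 / 1.142 = 0.
Insert (E2) into (E0): gamma(0) (1 - phi_2^2) = phi_1 (1 + phi_2) gamma(1) + c_0.
  phi_1 (1 + phi_2) = (0.052)(0.858) = 0.044616,   1 - phi_2^2 = 0.979836.
Replace gamma(1) by A gamma(0) + B and collect gamma(0):
  gamma(0) [0.979836 - (0.044616)(0.045534)] = c_0 = 4
  gamma(0) * 0.977804 = 4
  gamma(0) = 4 / 0.977804 = 4.090798.
  gamma(1) = A gamma(0) = (0.045534)(4.090798) = 0.186271.
  gamma(2) = phi_1 gamma(1) + phi_2 gamma(0) = (0.052)(0.186271) + (-0.142)(4.090798) = -0.571207.
Therefore gamma(2) = -0.5712 (to 4 decimal places).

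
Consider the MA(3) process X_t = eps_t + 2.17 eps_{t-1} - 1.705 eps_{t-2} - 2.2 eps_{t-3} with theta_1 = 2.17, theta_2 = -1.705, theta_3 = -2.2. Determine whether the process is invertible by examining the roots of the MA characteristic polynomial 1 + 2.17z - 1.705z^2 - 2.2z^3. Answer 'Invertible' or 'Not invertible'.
\text{Not invertible}

The MA(q) characteristic polynomial is P(z) = 1 + 2.17z - 1.705z^2 - 2.2z^3.
Invertibility requires all roots to lie outside the unit circle, i.e. |z| > 1 for every root.
Degree 3: look for a simple real root z0 first, then factor out (1 - z/z0) and solve the remaining quadratic.
Testing z0 = -0.4: P(-0.4) = 1 + (2.17)(-0.4) + (-1.705)(-0.4)^2 + (-2.2)(-0.4)^3
  = 1 + (-0.868) + (-0.2728) + (0.1408) = 0.  So z_0 = -0.4 is a root, |z_0| = 0.4.
Divide out the factor (1 + 2.5 z) = (1 - z/z0) (since 1/z0 = -2.5):
  P(z) = (1 + 2.5 z)(1 + (-0.33) z + (-0.88) z^2)
  [check: z-coef -0.33 - (-2.5) = 2.17; z^2-coef -0.88 - (-2.5)(-0.33) = -1.705; z^3-coef -(-2.5)(-0.88) = -2.2.]
Remaining roots from the quadratic factor 1 + (-0.33) z + (-0.88) z^2:
  Set 1 + (-0.33) z + (-0.88) z^2 = 0, i.e. a z^2 + b z + c = 0 with a = -0.88, b = -0.33, c = 1.
  Discriminant D = b^2 - 4ac = (-0.33)^2 - 4*(-0.88)*1 = 0.1089 - (-3.52) = 3.6289.
  D >= 0, so the roots are real: z = (-b +/- sqrt(D)) / (2a) = (0.33 +/- 1.904967) / (-1.76).
    z_1 = (0.33 + 1.904967) / (-1.76) = -1.2699,   |z_1| = 1.2699.
    z_2 = (0.33 - 1.904967) / (-1.76) = 0.8949,   |z_2| = 0.8949.
Moduli of all roots: 0.4000, 1.2699, 0.8949.
All moduli strictly greater than 1? No.
Verdict: Not invertible.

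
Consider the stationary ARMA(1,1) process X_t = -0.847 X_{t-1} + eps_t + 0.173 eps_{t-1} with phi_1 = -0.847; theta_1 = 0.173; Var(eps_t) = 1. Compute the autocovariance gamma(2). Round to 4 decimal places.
\gamma(2) = 1.7241

Multiply the model equation by X_{t-k} and take expectations. With theta_0 = psi_0 = 1 and psi_j the MA(infinity) weights, this gives
  gamma(k) - sum_i phi_i gamma(k-i) = c_k,
  c_k = sigma^2 * sum_{j=k..q} theta_j psi_{j-k}   (c_k = 0 for k > q),
using gamma(-m) = gamma(m).
psi-weights needed (psi_j = theta_j + sum_i phi_i psi_{j-i}):
  psi_1 = theta_1 + phi_1 = 0.173 + (-0.847) = -0.674
Right-hand sides:
  c_0 = sigma^2 (1 + theta_1 psi_1) = 1 * (1 + (0.173)(-0.674)) = 1 * 0.883398 = 0.883398
  c_1 = sigma^2 theta_1 = 1 * (0.173) = 0.173
  c_2 = 0
Equations for k = 0 and k = 1 (AR order 1):
  gamma(0) = phi_1 gamma(1) + c_0
  gamma(1) = phi_1 gamma(0) + c_1
Substituting the second into the first: gamma(0) (1 - phi_1^2) = c_0 + phi_1 c_1, so
  gamma(0) = (c_0 + phi_1 c_1) / (1 - phi_1^2) = (0.883398 + (-0.847)(0.173)) / (1 - (-0.847)^2) = 0.736867 / 0.282591 = 2.607539.
  gamma(1) = phi_1 gamma(0) + c_1 = (-0.847)(2.607539) + (0.173) = -2.035585.
For k = 2 (> q): gamma(2) = phi_1 gamma(1) = (-0.847)(-2.035585) = 1.724141.
Therefore gamma(2) = 1.7241 (to 4 decimal places).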